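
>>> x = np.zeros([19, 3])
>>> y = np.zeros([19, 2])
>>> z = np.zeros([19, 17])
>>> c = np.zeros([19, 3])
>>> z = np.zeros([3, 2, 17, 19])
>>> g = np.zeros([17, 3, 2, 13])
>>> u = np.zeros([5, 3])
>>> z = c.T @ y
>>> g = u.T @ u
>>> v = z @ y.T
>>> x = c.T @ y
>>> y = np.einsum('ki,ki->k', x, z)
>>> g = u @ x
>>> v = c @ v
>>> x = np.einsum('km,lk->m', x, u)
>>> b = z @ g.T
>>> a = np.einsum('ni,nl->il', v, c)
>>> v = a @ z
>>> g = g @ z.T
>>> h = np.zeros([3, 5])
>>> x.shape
(2,)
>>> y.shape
(3,)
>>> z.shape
(3, 2)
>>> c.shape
(19, 3)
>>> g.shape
(5, 3)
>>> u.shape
(5, 3)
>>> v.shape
(19, 2)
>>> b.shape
(3, 5)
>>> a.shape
(19, 3)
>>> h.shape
(3, 5)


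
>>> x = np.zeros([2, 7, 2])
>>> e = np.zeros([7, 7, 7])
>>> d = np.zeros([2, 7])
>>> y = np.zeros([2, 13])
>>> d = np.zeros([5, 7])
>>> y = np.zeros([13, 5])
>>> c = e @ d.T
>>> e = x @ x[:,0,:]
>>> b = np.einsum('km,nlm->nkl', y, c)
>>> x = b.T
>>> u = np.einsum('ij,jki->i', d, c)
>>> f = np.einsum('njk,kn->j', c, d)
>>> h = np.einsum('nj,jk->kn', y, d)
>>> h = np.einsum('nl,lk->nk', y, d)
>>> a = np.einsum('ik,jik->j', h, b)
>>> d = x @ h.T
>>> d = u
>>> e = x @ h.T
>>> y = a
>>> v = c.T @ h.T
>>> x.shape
(7, 13, 7)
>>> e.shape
(7, 13, 13)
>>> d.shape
(5,)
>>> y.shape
(7,)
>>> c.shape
(7, 7, 5)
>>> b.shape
(7, 13, 7)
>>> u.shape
(5,)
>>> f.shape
(7,)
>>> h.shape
(13, 7)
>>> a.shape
(7,)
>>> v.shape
(5, 7, 13)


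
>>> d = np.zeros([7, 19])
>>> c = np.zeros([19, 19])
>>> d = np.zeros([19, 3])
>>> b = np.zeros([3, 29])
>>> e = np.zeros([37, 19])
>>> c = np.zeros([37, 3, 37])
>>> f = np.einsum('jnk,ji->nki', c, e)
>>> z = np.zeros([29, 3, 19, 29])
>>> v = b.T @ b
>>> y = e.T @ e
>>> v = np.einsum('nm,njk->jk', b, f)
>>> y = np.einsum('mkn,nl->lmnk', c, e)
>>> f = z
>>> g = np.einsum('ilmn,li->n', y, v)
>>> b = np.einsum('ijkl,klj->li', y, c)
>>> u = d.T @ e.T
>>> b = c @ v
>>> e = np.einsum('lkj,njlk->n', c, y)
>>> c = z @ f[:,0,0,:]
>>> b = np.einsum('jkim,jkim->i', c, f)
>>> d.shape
(19, 3)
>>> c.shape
(29, 3, 19, 29)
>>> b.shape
(19,)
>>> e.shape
(19,)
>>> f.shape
(29, 3, 19, 29)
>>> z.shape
(29, 3, 19, 29)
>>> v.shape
(37, 19)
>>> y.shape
(19, 37, 37, 3)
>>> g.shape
(3,)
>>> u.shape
(3, 37)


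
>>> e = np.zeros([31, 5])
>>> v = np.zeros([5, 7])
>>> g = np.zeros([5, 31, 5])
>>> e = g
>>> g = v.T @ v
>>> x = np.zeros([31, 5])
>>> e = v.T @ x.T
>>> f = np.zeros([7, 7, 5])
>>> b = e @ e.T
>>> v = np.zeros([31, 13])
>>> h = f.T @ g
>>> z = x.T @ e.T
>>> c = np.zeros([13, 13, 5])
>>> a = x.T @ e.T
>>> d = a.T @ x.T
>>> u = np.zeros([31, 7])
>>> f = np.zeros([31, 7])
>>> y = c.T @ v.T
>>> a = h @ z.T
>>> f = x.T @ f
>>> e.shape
(7, 31)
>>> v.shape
(31, 13)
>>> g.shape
(7, 7)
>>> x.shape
(31, 5)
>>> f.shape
(5, 7)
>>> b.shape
(7, 7)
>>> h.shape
(5, 7, 7)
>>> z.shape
(5, 7)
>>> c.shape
(13, 13, 5)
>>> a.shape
(5, 7, 5)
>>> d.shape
(7, 31)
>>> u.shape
(31, 7)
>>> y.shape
(5, 13, 31)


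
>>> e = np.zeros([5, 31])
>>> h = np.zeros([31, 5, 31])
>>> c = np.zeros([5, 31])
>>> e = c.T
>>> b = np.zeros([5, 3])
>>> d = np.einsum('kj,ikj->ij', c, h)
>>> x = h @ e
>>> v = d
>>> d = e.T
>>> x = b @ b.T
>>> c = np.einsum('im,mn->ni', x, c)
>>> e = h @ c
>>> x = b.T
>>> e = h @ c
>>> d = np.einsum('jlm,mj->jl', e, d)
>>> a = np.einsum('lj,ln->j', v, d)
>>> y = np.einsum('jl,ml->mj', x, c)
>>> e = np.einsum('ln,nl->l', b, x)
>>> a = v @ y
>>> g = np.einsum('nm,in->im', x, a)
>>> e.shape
(5,)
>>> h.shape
(31, 5, 31)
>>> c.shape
(31, 5)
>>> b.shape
(5, 3)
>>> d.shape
(31, 5)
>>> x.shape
(3, 5)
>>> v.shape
(31, 31)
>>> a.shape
(31, 3)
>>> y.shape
(31, 3)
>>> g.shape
(31, 5)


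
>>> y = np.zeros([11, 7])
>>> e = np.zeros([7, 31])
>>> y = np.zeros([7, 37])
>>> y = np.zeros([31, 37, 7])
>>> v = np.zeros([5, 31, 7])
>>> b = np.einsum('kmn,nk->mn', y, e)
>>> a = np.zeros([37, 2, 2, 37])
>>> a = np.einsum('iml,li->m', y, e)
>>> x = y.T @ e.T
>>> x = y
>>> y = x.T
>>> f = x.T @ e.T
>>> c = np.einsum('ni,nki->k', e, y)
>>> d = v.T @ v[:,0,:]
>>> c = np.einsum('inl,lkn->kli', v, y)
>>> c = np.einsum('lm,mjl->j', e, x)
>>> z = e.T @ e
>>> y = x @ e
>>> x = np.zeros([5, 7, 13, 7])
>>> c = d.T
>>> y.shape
(31, 37, 31)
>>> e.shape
(7, 31)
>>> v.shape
(5, 31, 7)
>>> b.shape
(37, 7)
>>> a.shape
(37,)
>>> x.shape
(5, 7, 13, 7)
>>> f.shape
(7, 37, 7)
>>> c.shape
(7, 31, 7)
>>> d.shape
(7, 31, 7)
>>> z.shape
(31, 31)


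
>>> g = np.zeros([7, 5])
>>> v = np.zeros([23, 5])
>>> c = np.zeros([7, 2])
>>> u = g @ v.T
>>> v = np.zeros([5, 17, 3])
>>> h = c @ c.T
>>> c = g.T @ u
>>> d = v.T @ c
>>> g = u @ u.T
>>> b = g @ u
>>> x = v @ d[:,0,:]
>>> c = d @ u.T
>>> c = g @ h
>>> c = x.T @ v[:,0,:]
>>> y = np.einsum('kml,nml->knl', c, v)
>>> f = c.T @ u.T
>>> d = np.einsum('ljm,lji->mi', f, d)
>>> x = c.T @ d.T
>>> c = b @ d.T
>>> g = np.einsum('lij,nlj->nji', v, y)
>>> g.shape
(23, 3, 17)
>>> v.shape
(5, 17, 3)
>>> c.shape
(7, 7)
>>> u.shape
(7, 23)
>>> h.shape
(7, 7)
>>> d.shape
(7, 23)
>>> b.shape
(7, 23)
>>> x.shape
(3, 17, 7)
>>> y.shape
(23, 5, 3)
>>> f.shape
(3, 17, 7)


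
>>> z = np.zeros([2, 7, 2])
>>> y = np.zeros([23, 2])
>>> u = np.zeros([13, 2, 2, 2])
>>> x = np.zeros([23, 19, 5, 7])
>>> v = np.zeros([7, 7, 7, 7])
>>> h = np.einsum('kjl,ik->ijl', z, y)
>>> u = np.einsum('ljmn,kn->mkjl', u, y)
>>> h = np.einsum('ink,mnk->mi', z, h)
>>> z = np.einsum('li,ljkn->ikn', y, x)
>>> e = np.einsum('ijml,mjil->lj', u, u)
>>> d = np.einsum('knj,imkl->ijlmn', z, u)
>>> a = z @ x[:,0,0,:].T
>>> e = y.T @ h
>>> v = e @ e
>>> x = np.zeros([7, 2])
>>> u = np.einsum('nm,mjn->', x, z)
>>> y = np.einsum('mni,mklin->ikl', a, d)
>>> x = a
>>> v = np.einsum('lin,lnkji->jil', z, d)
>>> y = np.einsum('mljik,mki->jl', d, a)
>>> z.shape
(2, 5, 7)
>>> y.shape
(13, 7)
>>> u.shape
()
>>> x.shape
(2, 5, 23)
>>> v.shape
(23, 5, 2)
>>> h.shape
(23, 2)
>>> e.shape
(2, 2)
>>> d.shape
(2, 7, 13, 23, 5)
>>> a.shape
(2, 5, 23)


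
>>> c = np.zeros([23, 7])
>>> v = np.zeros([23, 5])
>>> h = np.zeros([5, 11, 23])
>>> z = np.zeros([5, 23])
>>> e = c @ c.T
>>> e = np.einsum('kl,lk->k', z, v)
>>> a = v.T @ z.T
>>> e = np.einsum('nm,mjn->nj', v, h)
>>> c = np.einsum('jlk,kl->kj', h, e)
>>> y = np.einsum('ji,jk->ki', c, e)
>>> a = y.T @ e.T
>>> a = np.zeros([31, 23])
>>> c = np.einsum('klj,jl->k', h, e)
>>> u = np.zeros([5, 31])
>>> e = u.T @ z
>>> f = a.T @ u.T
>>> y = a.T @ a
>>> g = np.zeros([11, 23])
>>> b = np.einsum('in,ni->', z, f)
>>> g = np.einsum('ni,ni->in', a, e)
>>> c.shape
(5,)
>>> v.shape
(23, 5)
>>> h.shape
(5, 11, 23)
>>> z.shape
(5, 23)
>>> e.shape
(31, 23)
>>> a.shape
(31, 23)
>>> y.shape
(23, 23)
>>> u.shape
(5, 31)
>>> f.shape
(23, 5)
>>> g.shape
(23, 31)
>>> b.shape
()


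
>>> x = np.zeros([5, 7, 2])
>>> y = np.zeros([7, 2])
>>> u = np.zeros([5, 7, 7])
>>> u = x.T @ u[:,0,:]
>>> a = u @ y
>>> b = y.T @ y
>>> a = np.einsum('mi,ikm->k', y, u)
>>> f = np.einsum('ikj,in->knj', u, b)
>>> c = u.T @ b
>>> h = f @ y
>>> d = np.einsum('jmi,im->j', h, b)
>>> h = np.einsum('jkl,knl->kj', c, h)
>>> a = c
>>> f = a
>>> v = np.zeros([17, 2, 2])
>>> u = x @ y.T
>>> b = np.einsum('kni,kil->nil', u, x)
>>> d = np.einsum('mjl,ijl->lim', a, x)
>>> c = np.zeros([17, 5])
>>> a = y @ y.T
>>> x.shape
(5, 7, 2)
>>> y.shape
(7, 2)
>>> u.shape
(5, 7, 7)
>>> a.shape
(7, 7)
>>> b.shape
(7, 7, 2)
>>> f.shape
(7, 7, 2)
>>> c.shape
(17, 5)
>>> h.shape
(7, 7)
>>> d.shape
(2, 5, 7)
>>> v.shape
(17, 2, 2)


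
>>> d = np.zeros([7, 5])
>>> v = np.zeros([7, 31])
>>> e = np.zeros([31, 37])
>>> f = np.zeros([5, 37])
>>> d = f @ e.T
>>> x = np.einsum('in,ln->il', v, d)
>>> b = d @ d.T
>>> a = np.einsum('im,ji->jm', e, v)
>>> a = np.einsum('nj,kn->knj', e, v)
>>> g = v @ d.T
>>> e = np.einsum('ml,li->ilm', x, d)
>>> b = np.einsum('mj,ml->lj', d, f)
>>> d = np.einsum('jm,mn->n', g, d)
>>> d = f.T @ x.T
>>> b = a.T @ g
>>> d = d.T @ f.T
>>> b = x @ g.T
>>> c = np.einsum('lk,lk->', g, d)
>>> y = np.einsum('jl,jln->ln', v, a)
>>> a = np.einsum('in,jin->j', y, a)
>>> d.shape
(7, 5)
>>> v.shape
(7, 31)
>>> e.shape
(31, 5, 7)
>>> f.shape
(5, 37)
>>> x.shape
(7, 5)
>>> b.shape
(7, 7)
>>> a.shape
(7,)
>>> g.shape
(7, 5)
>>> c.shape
()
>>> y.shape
(31, 37)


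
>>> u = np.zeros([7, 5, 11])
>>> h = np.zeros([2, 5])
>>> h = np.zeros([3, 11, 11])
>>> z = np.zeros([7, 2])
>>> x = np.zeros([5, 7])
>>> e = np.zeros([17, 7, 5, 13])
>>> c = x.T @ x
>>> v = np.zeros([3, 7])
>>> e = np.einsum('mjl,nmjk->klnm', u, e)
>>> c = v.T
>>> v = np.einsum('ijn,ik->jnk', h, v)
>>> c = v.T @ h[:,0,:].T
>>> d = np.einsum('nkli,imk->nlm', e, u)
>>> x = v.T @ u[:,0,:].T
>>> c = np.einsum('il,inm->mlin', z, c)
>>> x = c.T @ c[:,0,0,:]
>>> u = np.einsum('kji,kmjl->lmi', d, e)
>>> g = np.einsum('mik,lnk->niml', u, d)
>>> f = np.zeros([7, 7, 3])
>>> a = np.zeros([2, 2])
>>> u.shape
(7, 11, 5)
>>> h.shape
(3, 11, 11)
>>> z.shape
(7, 2)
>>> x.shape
(11, 7, 2, 11)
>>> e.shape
(13, 11, 17, 7)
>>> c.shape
(3, 2, 7, 11)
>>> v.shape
(11, 11, 7)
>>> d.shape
(13, 17, 5)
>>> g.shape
(17, 11, 7, 13)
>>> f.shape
(7, 7, 3)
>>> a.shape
(2, 2)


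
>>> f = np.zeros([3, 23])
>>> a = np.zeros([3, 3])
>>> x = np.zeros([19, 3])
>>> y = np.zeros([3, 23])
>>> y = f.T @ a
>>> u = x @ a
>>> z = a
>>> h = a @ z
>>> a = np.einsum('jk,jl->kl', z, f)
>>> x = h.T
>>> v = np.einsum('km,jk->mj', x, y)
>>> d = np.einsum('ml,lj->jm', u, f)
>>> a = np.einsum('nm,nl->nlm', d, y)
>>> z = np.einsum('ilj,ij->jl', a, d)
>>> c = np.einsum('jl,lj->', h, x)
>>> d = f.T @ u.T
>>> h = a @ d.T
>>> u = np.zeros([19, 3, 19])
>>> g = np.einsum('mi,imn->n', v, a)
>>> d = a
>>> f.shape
(3, 23)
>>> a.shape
(23, 3, 19)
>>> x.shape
(3, 3)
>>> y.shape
(23, 3)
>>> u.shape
(19, 3, 19)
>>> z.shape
(19, 3)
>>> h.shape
(23, 3, 23)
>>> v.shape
(3, 23)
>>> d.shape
(23, 3, 19)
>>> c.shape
()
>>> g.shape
(19,)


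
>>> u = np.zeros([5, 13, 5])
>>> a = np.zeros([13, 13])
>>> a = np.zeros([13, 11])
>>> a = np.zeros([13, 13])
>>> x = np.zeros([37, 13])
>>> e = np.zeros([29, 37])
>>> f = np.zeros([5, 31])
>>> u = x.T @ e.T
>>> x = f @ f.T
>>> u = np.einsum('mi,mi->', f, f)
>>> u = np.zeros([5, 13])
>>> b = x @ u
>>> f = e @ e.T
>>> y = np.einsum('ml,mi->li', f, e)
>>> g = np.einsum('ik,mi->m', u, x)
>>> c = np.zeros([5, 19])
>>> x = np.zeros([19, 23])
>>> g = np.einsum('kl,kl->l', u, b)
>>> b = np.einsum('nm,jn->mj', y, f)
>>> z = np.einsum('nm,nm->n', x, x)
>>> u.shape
(5, 13)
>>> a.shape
(13, 13)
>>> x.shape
(19, 23)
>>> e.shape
(29, 37)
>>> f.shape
(29, 29)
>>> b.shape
(37, 29)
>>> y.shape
(29, 37)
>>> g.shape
(13,)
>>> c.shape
(5, 19)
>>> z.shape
(19,)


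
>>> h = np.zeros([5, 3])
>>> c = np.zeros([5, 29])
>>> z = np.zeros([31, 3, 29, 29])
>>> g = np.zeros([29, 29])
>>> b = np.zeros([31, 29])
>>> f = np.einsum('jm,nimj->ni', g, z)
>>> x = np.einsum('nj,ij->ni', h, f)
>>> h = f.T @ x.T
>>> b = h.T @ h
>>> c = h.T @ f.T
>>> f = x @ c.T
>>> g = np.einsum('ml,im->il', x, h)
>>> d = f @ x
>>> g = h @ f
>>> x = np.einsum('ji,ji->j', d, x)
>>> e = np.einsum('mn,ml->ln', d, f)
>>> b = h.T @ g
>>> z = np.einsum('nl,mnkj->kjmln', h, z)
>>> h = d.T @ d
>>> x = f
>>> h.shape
(31, 31)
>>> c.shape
(5, 31)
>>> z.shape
(29, 29, 31, 5, 3)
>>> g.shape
(3, 5)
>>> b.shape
(5, 5)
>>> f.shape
(5, 5)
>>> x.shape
(5, 5)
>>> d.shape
(5, 31)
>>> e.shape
(5, 31)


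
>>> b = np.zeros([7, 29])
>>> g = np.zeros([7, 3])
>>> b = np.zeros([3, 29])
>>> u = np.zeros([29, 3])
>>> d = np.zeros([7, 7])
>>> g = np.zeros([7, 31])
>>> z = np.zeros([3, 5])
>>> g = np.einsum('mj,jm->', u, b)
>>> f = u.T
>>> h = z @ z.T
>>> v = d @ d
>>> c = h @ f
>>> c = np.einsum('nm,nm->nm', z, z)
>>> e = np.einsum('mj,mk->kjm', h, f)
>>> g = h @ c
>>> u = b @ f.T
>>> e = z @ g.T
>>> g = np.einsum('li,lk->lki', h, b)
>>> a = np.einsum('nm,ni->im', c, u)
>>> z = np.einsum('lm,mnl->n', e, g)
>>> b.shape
(3, 29)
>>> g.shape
(3, 29, 3)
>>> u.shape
(3, 3)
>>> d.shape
(7, 7)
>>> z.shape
(29,)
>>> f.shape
(3, 29)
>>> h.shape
(3, 3)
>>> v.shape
(7, 7)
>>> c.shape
(3, 5)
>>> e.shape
(3, 3)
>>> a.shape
(3, 5)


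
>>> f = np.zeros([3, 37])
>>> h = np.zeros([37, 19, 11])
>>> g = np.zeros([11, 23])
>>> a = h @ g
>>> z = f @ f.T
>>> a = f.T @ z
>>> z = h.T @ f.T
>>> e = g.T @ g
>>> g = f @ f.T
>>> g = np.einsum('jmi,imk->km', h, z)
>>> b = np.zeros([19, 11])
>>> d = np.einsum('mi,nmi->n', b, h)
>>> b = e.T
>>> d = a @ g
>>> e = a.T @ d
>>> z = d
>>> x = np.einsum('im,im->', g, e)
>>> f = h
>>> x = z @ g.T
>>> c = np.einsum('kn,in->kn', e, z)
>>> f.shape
(37, 19, 11)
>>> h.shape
(37, 19, 11)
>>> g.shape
(3, 19)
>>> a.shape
(37, 3)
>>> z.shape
(37, 19)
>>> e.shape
(3, 19)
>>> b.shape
(23, 23)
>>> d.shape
(37, 19)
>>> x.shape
(37, 3)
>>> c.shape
(3, 19)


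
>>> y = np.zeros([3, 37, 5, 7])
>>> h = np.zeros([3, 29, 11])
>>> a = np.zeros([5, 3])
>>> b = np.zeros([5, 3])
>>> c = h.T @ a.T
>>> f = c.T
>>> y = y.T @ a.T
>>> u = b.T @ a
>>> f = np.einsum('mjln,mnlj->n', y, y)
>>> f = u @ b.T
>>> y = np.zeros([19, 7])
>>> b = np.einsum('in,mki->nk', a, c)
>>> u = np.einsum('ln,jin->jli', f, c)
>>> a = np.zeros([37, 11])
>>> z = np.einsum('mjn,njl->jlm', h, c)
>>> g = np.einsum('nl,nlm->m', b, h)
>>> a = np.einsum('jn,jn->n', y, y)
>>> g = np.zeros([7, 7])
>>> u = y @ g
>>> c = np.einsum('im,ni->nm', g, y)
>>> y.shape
(19, 7)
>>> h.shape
(3, 29, 11)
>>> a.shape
(7,)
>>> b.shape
(3, 29)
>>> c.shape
(19, 7)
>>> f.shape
(3, 5)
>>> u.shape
(19, 7)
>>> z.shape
(29, 5, 3)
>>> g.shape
(7, 7)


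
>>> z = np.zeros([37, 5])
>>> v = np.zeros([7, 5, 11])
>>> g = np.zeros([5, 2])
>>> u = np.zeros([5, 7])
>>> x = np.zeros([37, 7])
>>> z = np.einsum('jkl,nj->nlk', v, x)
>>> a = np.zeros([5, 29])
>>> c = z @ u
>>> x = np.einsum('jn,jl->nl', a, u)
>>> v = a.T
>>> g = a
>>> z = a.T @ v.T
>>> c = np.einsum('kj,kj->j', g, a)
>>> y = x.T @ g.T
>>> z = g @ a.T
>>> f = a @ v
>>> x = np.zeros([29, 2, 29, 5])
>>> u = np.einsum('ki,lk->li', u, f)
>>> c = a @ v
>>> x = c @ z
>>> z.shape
(5, 5)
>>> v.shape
(29, 5)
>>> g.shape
(5, 29)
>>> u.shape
(5, 7)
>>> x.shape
(5, 5)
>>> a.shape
(5, 29)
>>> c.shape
(5, 5)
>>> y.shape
(7, 5)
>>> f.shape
(5, 5)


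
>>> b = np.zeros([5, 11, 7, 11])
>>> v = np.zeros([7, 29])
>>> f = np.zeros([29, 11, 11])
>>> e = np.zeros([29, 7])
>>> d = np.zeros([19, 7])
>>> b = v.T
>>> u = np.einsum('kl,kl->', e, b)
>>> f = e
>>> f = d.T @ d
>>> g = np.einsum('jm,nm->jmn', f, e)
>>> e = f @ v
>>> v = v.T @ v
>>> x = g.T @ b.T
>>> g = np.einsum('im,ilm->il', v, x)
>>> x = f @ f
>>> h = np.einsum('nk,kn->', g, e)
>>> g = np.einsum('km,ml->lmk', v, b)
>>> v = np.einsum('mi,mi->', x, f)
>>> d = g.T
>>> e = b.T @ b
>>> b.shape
(29, 7)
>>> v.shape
()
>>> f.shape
(7, 7)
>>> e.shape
(7, 7)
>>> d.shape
(29, 29, 7)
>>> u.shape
()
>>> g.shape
(7, 29, 29)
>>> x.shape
(7, 7)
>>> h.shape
()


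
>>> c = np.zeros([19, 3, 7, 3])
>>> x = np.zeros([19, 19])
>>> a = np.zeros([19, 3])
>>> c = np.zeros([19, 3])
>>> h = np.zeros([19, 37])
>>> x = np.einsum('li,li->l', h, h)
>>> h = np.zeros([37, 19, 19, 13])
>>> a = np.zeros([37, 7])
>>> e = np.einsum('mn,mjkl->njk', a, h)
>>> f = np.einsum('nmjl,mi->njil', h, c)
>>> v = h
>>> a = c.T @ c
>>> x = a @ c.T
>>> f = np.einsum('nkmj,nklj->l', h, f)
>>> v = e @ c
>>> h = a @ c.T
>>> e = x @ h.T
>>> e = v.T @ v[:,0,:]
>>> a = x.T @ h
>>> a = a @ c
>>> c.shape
(19, 3)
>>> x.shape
(3, 19)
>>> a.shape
(19, 3)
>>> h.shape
(3, 19)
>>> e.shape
(3, 19, 3)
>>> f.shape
(3,)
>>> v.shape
(7, 19, 3)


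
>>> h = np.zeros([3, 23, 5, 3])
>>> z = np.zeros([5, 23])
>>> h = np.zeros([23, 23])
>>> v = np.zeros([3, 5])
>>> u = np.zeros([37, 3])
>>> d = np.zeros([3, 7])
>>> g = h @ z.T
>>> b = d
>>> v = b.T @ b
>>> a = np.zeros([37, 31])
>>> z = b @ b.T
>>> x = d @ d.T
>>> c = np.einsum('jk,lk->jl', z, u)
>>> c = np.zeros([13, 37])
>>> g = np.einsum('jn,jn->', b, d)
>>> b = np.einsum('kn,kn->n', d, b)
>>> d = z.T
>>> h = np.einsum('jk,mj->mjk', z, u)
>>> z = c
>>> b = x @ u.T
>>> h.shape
(37, 3, 3)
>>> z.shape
(13, 37)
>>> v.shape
(7, 7)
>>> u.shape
(37, 3)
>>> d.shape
(3, 3)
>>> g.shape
()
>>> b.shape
(3, 37)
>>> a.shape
(37, 31)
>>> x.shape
(3, 3)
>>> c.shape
(13, 37)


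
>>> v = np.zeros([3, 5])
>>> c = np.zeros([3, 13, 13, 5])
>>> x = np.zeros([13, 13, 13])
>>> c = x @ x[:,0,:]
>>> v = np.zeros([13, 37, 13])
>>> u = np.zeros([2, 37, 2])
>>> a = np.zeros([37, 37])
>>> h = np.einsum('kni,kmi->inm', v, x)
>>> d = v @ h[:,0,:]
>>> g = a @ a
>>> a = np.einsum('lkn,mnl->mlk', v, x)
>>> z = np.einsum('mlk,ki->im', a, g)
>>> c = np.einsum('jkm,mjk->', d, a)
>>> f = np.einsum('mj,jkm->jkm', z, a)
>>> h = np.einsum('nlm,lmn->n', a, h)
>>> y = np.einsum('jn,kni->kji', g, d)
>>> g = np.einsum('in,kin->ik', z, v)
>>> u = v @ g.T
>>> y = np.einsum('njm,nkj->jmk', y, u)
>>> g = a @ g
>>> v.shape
(13, 37, 13)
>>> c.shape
()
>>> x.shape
(13, 13, 13)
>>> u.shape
(13, 37, 37)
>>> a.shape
(13, 13, 37)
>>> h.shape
(13,)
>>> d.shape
(13, 37, 13)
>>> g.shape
(13, 13, 13)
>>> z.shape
(37, 13)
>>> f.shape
(13, 13, 37)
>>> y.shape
(37, 13, 37)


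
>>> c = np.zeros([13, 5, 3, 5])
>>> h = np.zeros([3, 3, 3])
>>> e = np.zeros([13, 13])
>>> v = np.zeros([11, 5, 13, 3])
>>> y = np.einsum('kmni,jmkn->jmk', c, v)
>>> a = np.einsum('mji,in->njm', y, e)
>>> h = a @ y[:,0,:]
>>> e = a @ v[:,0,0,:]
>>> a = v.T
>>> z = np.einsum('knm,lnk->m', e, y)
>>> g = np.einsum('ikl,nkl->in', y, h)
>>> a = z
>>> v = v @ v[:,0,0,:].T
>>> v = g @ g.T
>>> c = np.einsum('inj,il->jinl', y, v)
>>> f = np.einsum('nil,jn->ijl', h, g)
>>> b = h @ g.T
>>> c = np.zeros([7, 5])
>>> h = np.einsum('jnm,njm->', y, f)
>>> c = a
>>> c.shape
(3,)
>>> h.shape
()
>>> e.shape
(13, 5, 3)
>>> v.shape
(11, 11)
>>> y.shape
(11, 5, 13)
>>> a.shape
(3,)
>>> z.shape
(3,)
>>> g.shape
(11, 13)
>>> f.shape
(5, 11, 13)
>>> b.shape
(13, 5, 11)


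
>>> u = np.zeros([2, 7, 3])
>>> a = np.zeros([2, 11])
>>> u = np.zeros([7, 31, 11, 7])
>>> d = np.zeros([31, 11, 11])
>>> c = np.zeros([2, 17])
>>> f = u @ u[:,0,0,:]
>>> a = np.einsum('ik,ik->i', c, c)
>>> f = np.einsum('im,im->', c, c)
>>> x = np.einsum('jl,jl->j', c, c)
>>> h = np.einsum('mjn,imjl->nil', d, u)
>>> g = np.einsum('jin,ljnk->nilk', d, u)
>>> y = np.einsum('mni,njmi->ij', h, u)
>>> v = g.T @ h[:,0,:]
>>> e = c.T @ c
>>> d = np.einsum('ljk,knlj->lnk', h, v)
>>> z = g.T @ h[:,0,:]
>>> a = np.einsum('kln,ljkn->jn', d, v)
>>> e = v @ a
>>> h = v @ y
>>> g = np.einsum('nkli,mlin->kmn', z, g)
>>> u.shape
(7, 31, 11, 7)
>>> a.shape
(7, 7)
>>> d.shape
(11, 7, 7)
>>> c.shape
(2, 17)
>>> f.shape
()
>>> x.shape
(2,)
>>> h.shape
(7, 7, 11, 31)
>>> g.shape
(7, 11, 7)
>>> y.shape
(7, 31)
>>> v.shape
(7, 7, 11, 7)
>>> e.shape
(7, 7, 11, 7)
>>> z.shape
(7, 7, 11, 7)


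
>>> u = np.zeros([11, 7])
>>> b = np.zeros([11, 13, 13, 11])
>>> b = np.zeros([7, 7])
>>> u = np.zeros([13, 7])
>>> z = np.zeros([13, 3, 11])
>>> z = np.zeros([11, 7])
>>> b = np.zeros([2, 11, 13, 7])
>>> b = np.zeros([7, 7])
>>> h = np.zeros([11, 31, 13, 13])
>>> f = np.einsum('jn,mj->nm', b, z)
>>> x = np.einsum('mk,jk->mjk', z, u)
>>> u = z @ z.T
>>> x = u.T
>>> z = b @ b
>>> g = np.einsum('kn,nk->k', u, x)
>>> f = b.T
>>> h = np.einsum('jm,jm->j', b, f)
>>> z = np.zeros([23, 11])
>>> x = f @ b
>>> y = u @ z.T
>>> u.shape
(11, 11)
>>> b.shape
(7, 7)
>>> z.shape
(23, 11)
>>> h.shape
(7,)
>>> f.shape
(7, 7)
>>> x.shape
(7, 7)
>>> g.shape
(11,)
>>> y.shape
(11, 23)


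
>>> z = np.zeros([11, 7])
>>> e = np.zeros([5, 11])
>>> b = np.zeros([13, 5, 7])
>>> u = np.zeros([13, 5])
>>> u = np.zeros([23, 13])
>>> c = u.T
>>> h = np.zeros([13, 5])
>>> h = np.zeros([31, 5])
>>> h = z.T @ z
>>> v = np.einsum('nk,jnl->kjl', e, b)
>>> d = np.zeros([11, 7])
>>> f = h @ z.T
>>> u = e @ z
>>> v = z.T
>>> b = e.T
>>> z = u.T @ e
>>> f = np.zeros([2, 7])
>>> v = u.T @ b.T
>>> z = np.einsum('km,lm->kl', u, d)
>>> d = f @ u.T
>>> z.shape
(5, 11)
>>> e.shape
(5, 11)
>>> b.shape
(11, 5)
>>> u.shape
(5, 7)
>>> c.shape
(13, 23)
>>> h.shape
(7, 7)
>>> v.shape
(7, 11)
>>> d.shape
(2, 5)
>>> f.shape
(2, 7)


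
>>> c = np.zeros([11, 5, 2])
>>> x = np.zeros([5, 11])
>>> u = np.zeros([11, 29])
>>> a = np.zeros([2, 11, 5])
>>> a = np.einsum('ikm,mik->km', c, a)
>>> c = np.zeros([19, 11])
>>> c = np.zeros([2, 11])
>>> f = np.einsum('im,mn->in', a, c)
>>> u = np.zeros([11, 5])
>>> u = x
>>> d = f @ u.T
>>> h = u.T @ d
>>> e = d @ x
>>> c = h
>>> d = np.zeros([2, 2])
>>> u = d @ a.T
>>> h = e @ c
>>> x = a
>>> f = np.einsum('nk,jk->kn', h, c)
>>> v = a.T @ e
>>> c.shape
(11, 5)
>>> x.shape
(5, 2)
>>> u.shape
(2, 5)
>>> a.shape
(5, 2)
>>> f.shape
(5, 5)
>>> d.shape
(2, 2)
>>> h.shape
(5, 5)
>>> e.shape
(5, 11)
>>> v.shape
(2, 11)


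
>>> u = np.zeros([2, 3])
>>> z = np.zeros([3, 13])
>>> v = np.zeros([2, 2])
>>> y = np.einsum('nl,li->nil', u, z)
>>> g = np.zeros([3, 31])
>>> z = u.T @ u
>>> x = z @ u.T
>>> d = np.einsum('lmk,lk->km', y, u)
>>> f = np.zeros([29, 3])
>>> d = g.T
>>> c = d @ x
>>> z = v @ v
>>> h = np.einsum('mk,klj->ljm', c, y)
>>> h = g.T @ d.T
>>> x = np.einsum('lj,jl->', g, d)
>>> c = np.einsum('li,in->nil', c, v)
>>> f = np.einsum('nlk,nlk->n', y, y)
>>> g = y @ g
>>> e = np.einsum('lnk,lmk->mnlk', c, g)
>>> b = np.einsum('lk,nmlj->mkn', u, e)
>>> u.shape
(2, 3)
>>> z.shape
(2, 2)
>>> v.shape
(2, 2)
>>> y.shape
(2, 13, 3)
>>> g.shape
(2, 13, 31)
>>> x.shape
()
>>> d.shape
(31, 3)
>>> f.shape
(2,)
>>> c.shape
(2, 2, 31)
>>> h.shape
(31, 31)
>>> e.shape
(13, 2, 2, 31)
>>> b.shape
(2, 3, 13)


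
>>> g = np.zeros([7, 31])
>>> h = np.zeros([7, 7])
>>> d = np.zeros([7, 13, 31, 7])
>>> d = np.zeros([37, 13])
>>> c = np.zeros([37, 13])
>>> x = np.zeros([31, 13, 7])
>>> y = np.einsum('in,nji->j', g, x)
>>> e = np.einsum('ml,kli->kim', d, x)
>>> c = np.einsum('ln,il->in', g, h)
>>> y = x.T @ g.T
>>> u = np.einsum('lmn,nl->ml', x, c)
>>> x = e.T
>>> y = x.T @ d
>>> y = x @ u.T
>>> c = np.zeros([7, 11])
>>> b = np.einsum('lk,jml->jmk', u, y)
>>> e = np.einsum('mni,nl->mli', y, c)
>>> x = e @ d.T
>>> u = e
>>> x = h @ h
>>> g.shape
(7, 31)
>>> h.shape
(7, 7)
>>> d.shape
(37, 13)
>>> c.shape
(7, 11)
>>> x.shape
(7, 7)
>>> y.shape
(37, 7, 13)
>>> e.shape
(37, 11, 13)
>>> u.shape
(37, 11, 13)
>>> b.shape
(37, 7, 31)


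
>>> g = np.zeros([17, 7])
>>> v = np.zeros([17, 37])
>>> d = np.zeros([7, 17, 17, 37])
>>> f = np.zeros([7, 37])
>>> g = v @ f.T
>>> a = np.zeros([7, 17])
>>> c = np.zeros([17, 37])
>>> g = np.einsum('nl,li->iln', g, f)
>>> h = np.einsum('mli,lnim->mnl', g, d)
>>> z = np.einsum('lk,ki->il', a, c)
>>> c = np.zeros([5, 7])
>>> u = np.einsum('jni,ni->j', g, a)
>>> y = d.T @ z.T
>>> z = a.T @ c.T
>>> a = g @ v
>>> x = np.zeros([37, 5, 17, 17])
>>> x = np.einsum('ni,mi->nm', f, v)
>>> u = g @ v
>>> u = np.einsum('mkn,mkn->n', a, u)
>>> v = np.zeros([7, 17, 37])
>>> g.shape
(37, 7, 17)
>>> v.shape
(7, 17, 37)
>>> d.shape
(7, 17, 17, 37)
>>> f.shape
(7, 37)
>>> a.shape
(37, 7, 37)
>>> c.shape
(5, 7)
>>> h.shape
(37, 17, 7)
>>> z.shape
(17, 5)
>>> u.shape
(37,)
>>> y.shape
(37, 17, 17, 37)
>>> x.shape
(7, 17)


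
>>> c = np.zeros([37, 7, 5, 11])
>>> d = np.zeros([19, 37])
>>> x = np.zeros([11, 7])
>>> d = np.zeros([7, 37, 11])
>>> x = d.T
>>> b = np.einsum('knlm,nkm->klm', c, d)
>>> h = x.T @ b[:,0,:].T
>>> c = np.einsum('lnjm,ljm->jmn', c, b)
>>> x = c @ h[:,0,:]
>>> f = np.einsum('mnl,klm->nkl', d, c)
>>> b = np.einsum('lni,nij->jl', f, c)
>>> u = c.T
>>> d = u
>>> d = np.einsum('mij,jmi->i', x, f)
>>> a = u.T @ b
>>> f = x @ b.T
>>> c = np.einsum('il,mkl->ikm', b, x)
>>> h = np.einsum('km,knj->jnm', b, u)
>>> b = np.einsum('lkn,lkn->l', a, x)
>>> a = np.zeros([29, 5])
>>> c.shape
(7, 11, 5)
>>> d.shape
(11,)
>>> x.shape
(5, 11, 37)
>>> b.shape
(5,)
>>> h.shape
(5, 11, 37)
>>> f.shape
(5, 11, 7)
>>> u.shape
(7, 11, 5)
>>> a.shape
(29, 5)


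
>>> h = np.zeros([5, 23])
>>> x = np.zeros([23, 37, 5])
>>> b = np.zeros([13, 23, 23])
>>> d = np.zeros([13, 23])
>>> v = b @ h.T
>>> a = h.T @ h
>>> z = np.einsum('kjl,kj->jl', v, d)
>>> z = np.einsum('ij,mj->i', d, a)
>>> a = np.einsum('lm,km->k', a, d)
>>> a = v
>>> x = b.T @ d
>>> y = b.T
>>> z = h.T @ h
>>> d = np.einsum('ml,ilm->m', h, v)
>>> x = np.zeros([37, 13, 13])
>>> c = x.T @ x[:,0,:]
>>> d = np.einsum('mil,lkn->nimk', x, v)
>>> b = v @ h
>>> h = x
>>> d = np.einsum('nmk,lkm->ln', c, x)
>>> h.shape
(37, 13, 13)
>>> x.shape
(37, 13, 13)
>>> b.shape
(13, 23, 23)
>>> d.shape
(37, 13)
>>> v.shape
(13, 23, 5)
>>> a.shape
(13, 23, 5)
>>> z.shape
(23, 23)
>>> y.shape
(23, 23, 13)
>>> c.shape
(13, 13, 13)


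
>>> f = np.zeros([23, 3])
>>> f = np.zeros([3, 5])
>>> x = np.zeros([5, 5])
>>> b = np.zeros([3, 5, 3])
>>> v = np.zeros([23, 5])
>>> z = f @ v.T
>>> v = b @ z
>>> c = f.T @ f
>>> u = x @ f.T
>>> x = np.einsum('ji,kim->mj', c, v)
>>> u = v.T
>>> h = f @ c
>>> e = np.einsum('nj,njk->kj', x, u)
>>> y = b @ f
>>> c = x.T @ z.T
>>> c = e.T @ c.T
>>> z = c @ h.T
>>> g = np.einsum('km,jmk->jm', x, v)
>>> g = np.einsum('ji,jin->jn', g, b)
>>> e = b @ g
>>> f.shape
(3, 5)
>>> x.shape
(23, 5)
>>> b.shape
(3, 5, 3)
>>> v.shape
(3, 5, 23)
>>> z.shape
(5, 3)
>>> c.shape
(5, 5)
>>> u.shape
(23, 5, 3)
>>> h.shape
(3, 5)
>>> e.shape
(3, 5, 3)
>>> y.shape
(3, 5, 5)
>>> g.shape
(3, 3)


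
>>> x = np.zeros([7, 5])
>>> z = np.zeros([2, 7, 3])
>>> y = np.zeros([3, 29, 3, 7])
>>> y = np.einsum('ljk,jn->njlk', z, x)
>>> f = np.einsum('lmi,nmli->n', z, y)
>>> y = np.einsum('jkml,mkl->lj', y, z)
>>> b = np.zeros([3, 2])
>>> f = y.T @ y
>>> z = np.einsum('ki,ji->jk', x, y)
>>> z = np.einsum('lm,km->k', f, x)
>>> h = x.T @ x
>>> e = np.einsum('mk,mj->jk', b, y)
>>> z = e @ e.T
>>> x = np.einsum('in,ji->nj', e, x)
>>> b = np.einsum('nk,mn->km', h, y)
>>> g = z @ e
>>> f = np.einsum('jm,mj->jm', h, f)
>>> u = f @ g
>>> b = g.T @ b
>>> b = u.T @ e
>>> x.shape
(2, 7)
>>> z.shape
(5, 5)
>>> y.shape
(3, 5)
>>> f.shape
(5, 5)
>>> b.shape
(2, 2)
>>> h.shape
(5, 5)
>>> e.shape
(5, 2)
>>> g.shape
(5, 2)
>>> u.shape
(5, 2)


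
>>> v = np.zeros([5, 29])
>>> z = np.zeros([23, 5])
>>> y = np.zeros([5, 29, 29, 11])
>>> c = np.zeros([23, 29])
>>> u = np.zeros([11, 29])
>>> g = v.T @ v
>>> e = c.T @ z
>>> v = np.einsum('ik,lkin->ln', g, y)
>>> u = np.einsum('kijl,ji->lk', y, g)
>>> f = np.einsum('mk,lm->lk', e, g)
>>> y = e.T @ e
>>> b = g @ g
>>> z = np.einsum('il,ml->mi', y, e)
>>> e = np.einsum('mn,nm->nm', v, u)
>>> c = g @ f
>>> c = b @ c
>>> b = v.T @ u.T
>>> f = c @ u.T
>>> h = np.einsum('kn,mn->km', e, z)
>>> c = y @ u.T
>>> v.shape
(5, 11)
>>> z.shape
(29, 5)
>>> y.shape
(5, 5)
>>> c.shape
(5, 11)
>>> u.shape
(11, 5)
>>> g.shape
(29, 29)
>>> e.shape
(11, 5)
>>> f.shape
(29, 11)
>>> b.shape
(11, 11)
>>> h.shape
(11, 29)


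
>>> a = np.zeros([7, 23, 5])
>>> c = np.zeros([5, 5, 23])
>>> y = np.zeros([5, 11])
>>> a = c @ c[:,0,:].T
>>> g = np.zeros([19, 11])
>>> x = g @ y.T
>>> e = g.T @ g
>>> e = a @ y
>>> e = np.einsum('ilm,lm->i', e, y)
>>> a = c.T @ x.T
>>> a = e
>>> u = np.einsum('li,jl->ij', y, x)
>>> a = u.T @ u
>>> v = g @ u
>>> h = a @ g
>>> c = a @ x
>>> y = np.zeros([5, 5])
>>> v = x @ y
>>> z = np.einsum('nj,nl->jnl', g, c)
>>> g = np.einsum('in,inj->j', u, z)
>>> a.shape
(19, 19)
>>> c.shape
(19, 5)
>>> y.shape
(5, 5)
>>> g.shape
(5,)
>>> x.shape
(19, 5)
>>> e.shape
(5,)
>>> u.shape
(11, 19)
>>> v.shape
(19, 5)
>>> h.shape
(19, 11)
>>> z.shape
(11, 19, 5)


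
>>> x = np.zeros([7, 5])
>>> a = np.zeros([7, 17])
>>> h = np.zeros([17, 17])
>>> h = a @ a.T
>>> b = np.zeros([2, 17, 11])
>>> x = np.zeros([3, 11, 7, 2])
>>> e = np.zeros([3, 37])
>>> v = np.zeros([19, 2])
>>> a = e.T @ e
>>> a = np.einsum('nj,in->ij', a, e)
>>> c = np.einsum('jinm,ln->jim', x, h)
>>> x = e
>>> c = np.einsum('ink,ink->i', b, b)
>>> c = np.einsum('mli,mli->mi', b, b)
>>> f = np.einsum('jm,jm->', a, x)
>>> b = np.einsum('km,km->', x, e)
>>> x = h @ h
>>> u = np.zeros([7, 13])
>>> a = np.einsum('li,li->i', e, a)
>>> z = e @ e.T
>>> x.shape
(7, 7)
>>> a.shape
(37,)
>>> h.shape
(7, 7)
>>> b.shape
()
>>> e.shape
(3, 37)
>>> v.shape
(19, 2)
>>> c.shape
(2, 11)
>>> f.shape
()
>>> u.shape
(7, 13)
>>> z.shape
(3, 3)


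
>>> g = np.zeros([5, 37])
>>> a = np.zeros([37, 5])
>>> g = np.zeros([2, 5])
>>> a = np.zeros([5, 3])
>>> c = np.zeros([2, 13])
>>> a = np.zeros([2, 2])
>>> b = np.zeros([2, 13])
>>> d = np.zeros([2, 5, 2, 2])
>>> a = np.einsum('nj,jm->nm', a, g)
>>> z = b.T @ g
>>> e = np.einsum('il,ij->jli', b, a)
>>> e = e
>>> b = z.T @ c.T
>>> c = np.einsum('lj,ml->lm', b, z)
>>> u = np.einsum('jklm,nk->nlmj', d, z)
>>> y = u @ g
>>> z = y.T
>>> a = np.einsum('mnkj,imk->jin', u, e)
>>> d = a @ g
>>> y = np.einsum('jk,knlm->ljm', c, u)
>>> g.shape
(2, 5)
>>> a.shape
(2, 5, 2)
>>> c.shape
(5, 13)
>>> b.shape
(5, 2)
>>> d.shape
(2, 5, 5)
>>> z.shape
(5, 2, 2, 13)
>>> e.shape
(5, 13, 2)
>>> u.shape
(13, 2, 2, 2)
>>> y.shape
(2, 5, 2)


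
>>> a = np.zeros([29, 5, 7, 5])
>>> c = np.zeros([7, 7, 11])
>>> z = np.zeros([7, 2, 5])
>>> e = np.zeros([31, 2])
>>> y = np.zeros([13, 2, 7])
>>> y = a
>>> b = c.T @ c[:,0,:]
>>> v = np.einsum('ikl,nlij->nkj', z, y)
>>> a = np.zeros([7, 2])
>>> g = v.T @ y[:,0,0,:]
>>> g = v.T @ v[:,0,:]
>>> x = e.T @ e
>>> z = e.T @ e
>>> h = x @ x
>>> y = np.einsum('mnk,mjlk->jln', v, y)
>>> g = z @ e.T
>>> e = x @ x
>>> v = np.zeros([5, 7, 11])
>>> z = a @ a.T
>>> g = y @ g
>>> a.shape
(7, 2)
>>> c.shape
(7, 7, 11)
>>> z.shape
(7, 7)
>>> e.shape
(2, 2)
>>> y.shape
(5, 7, 2)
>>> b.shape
(11, 7, 11)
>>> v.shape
(5, 7, 11)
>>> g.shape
(5, 7, 31)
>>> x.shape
(2, 2)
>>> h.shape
(2, 2)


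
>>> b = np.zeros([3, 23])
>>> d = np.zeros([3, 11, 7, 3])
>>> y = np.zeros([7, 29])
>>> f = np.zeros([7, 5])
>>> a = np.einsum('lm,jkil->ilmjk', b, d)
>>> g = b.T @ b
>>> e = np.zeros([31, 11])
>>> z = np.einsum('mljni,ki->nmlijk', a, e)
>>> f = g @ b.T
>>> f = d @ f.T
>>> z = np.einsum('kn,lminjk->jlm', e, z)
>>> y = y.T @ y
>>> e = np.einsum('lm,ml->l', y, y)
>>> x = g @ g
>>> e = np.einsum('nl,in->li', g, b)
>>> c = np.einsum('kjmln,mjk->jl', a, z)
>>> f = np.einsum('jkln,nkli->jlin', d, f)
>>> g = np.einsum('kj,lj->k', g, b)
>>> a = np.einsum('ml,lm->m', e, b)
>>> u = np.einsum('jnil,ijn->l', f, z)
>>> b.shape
(3, 23)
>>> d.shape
(3, 11, 7, 3)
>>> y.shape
(29, 29)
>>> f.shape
(3, 7, 23, 3)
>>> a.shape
(23,)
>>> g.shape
(23,)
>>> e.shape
(23, 3)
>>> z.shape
(23, 3, 7)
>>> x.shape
(23, 23)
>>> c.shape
(3, 3)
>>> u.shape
(3,)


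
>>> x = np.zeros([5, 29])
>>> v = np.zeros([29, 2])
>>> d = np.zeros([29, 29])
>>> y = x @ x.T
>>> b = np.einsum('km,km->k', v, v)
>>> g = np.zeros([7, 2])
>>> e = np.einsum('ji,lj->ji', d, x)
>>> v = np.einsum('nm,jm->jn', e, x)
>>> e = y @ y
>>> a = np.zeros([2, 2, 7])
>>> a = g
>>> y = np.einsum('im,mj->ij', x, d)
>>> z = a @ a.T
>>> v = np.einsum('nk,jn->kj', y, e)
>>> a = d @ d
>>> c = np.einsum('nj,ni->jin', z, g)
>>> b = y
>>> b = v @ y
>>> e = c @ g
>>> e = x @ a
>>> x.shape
(5, 29)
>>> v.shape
(29, 5)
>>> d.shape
(29, 29)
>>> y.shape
(5, 29)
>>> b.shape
(29, 29)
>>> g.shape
(7, 2)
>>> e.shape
(5, 29)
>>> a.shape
(29, 29)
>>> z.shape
(7, 7)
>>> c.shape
(7, 2, 7)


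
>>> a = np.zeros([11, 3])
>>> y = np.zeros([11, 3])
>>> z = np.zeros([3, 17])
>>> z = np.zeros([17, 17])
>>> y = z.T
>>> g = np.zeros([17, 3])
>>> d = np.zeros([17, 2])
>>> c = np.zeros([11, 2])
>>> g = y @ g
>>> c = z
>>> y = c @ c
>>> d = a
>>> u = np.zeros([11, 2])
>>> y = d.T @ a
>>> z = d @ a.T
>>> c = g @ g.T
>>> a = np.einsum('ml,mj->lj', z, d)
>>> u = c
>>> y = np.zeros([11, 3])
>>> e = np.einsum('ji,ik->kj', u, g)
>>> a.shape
(11, 3)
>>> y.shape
(11, 3)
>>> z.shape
(11, 11)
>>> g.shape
(17, 3)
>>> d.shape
(11, 3)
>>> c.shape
(17, 17)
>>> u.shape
(17, 17)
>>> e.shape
(3, 17)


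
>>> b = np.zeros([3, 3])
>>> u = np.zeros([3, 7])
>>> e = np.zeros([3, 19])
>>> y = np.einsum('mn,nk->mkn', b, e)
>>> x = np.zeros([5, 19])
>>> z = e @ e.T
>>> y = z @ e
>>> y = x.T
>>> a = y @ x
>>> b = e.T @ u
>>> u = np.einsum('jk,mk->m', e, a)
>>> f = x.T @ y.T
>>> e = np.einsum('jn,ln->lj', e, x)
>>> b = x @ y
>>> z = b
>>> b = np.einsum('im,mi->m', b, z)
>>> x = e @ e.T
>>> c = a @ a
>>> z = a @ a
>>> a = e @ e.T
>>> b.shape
(5,)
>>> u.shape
(19,)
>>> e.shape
(5, 3)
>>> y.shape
(19, 5)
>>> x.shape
(5, 5)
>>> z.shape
(19, 19)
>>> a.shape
(5, 5)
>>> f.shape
(19, 19)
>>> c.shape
(19, 19)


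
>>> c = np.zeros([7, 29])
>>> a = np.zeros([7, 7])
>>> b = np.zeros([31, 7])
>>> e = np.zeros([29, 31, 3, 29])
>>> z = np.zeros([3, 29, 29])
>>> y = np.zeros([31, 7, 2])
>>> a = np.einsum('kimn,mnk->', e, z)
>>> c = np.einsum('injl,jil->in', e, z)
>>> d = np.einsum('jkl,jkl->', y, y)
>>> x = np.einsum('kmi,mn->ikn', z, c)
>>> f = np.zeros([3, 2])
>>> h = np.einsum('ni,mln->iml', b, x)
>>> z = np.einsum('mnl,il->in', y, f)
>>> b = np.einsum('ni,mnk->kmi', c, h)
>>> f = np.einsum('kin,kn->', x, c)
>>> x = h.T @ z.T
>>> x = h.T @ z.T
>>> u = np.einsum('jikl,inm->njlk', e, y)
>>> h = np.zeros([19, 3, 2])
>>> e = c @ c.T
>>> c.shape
(29, 31)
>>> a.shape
()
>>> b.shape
(3, 7, 31)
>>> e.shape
(29, 29)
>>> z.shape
(3, 7)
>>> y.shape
(31, 7, 2)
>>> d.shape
()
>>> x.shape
(3, 29, 3)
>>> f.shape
()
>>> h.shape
(19, 3, 2)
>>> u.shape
(7, 29, 29, 3)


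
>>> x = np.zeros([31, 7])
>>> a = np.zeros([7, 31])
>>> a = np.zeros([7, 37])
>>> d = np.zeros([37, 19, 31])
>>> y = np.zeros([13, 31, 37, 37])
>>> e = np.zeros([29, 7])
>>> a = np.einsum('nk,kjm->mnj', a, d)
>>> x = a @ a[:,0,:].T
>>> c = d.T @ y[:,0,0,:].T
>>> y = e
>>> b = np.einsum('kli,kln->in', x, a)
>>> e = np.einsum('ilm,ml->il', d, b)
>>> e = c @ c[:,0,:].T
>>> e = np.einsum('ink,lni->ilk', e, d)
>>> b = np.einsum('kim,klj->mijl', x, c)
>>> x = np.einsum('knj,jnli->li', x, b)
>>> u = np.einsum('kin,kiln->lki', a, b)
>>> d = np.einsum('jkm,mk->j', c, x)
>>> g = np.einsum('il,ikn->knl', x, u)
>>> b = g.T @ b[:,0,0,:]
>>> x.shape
(13, 19)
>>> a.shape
(31, 7, 19)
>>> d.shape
(31,)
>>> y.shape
(29, 7)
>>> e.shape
(31, 37, 31)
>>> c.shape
(31, 19, 13)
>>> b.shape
(19, 7, 19)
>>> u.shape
(13, 31, 7)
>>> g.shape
(31, 7, 19)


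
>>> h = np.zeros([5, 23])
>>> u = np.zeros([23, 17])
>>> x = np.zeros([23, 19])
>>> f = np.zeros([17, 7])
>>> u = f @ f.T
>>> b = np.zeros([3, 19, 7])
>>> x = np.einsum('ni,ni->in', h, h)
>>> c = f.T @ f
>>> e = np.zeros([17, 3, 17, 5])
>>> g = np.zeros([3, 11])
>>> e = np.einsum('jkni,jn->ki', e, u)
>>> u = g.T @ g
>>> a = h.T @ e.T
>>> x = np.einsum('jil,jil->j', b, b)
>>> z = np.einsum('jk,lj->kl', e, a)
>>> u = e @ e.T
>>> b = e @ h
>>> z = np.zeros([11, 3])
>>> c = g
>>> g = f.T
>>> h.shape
(5, 23)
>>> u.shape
(3, 3)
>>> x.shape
(3,)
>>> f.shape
(17, 7)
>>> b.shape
(3, 23)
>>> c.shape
(3, 11)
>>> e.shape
(3, 5)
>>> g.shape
(7, 17)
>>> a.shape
(23, 3)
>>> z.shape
(11, 3)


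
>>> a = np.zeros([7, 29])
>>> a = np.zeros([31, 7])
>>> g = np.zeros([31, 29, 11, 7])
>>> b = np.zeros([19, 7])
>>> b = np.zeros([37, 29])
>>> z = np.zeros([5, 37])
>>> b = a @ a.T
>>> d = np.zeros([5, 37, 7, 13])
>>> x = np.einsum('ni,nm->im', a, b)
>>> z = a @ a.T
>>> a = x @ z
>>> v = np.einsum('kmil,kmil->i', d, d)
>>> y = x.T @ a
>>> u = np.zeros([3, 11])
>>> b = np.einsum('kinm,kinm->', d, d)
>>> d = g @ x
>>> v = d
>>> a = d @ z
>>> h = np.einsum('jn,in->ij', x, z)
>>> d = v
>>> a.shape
(31, 29, 11, 31)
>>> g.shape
(31, 29, 11, 7)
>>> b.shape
()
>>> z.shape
(31, 31)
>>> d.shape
(31, 29, 11, 31)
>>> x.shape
(7, 31)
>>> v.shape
(31, 29, 11, 31)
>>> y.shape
(31, 31)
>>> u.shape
(3, 11)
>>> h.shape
(31, 7)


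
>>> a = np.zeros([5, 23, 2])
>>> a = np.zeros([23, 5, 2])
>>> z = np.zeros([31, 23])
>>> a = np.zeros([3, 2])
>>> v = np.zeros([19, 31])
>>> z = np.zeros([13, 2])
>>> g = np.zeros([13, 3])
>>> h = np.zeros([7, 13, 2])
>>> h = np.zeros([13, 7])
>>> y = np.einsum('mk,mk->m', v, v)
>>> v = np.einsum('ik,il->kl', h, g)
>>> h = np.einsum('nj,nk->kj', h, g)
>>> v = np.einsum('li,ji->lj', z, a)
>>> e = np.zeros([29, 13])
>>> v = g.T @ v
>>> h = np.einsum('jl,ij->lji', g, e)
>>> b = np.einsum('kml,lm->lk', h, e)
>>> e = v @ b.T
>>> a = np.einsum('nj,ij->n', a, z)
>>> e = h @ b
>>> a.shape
(3,)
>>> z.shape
(13, 2)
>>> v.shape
(3, 3)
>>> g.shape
(13, 3)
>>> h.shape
(3, 13, 29)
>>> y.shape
(19,)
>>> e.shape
(3, 13, 3)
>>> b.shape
(29, 3)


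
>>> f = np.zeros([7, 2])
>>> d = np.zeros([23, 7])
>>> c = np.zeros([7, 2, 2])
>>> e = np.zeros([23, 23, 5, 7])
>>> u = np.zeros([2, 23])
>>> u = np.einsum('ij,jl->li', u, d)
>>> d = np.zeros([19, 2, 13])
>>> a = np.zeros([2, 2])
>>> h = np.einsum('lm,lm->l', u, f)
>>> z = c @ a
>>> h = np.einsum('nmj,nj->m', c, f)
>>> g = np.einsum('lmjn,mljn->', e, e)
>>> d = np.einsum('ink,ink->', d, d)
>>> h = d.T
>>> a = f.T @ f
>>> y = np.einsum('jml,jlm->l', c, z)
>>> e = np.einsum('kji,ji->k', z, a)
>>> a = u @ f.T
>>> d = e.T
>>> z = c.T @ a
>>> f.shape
(7, 2)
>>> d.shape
(7,)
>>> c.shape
(7, 2, 2)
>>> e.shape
(7,)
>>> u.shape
(7, 2)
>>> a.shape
(7, 7)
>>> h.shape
()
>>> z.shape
(2, 2, 7)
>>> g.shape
()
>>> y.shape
(2,)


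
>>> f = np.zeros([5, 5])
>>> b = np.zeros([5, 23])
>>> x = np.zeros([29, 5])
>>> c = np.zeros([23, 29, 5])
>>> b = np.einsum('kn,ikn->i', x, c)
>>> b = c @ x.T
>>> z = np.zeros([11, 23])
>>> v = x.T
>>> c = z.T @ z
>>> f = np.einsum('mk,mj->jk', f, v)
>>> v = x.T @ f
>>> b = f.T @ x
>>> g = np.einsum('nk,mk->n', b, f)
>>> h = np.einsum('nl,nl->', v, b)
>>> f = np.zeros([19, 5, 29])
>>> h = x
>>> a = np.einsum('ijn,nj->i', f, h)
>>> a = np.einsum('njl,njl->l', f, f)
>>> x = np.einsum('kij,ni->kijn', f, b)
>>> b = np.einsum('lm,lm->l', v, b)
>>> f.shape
(19, 5, 29)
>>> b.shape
(5,)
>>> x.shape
(19, 5, 29, 5)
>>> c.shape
(23, 23)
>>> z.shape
(11, 23)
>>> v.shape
(5, 5)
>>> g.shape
(5,)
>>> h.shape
(29, 5)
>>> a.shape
(29,)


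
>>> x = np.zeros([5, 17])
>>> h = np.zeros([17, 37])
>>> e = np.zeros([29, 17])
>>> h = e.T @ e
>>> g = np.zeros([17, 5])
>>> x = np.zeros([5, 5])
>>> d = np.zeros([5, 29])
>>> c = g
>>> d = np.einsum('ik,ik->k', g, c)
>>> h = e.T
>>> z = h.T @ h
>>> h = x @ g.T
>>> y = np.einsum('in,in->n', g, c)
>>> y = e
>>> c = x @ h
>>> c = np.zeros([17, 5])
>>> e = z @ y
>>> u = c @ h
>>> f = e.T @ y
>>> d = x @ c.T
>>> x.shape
(5, 5)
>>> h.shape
(5, 17)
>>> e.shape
(29, 17)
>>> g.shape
(17, 5)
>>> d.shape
(5, 17)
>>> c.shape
(17, 5)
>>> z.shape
(29, 29)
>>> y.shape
(29, 17)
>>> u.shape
(17, 17)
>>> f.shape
(17, 17)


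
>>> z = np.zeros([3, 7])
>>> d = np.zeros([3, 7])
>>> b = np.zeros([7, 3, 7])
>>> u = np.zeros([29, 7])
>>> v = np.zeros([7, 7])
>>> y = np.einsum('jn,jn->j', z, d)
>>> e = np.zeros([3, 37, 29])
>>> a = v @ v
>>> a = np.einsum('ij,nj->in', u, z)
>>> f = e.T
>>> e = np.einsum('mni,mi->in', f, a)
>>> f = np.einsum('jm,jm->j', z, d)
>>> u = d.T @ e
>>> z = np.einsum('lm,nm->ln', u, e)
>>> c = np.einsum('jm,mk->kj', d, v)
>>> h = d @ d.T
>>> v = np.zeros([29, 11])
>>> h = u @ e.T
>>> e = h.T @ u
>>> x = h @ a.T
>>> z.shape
(7, 3)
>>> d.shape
(3, 7)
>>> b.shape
(7, 3, 7)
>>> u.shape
(7, 37)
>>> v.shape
(29, 11)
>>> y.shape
(3,)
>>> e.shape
(3, 37)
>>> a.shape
(29, 3)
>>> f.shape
(3,)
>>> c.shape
(7, 3)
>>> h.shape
(7, 3)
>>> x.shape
(7, 29)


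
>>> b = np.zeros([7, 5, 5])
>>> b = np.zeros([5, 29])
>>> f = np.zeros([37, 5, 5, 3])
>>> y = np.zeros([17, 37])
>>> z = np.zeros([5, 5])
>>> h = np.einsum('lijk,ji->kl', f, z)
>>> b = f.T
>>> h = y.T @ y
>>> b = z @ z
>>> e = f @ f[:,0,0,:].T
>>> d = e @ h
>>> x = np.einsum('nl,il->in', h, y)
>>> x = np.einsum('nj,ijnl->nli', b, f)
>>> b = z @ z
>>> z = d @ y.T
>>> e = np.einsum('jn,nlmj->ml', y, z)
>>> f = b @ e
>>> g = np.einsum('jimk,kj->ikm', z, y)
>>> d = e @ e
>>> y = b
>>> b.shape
(5, 5)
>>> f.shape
(5, 5)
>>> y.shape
(5, 5)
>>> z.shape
(37, 5, 5, 17)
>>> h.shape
(37, 37)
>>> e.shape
(5, 5)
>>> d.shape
(5, 5)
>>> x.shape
(5, 3, 37)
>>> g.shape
(5, 17, 5)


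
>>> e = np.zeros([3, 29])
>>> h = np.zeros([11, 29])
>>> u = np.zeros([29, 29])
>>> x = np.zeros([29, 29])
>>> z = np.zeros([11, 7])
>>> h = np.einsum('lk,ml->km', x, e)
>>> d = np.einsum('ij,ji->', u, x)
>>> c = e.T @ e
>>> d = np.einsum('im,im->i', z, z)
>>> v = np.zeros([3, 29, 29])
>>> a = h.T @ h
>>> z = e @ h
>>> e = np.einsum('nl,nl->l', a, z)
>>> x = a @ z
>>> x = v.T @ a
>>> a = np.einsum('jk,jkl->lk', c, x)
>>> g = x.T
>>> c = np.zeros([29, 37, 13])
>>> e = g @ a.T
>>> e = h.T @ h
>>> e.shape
(3, 3)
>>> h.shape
(29, 3)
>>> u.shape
(29, 29)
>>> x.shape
(29, 29, 3)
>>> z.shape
(3, 3)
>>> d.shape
(11,)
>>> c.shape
(29, 37, 13)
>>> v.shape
(3, 29, 29)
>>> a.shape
(3, 29)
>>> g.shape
(3, 29, 29)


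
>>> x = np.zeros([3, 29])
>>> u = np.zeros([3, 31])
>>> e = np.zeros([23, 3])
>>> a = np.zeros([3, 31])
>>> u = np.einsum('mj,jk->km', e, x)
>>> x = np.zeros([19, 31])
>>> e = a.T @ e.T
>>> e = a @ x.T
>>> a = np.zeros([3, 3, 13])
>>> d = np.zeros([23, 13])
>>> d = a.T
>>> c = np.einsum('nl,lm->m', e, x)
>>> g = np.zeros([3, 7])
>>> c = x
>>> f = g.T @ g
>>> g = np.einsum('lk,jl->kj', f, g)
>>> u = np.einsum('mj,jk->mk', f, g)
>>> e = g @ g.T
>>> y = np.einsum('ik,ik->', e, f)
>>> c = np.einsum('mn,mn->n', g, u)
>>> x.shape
(19, 31)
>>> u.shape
(7, 3)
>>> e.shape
(7, 7)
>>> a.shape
(3, 3, 13)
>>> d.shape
(13, 3, 3)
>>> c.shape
(3,)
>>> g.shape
(7, 3)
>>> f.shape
(7, 7)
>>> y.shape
()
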